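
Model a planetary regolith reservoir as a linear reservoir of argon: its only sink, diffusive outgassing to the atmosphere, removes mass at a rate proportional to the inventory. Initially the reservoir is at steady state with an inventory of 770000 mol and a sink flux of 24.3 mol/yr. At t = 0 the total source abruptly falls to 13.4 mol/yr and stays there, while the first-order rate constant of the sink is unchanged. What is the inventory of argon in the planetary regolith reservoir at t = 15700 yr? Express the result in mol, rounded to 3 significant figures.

Residence time τ = M₀/F₀ = 31690 yr. The eventual steady state is M_∞ = M₀·(F₁/F₀) = 770000 × 13.4/24.3 = 424610 mol.
The anomaly ΔM(t) = M(t) − M_∞ decays as ΔM₀·e^(−t/τ) with ΔM₀ = 770000 − 424610 = 345400 mol.
At t = 15700 yr, e^(−t/τ) = e^(−0.4955) = 0.6093, so ΔM = 210400 mol and M = 424610 + 210400 = 635050 mol.

635000 mol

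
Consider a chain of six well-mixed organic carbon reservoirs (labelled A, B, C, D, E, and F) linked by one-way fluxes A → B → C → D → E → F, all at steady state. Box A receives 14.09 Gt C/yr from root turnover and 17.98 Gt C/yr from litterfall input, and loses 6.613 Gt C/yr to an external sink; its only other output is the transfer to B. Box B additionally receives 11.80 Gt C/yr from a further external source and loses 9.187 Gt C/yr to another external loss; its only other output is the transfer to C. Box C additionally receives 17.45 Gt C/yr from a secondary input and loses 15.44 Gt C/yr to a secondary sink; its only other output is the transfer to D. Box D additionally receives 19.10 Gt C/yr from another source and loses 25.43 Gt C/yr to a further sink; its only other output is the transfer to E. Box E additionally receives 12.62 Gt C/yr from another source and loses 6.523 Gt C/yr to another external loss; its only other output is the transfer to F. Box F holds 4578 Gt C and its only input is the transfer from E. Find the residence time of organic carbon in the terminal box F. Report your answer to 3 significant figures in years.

Box A: F(A→B) = (14.09 + 17.98) − 6.613 = 25.457 Gt C/yr.
Box B: F(B→C) = (25.457 + 11.80) − 9.187 = 28.070 Gt C/yr.
Box C: F(C→D) = (28.070 + 17.45) − 15.44 = 30.080 Gt C/yr.
Box D: F(D→E) = (30.080 + 19.10) − 25.43 = 23.750 Gt C/yr.
Box E: F(E→F) = (23.750 + 12.62) − 6.523 = 29.847 Gt C/yr.
Box F throughput = its input = 29.847 Gt C/yr; τ = 4578 / 29.847 = 153.4 yr.

153 yr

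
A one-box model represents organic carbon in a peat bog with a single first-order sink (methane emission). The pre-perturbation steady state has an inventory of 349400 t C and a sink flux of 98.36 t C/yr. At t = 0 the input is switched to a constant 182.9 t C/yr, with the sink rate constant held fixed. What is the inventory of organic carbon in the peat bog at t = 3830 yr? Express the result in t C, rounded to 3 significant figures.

Residence time τ = M₀/F₀ = 3552 yr. The eventual steady state is M_∞ = M₀·(F₁/F₀) = 349400 × 182.9/98.36 = 649710 t C.
The anomaly ΔM(t) = M(t) − M_∞ decays as ΔM₀·e^(−t/τ) with ΔM₀ = 349400 − 649710 = −300300 t C.
At t = 3830 yr, e^(−t/τ) = e^(−1.078) = 0.3402, so ΔM = −102200 t C and M = 649710 − 102200 = 547540 t C.

548000 t C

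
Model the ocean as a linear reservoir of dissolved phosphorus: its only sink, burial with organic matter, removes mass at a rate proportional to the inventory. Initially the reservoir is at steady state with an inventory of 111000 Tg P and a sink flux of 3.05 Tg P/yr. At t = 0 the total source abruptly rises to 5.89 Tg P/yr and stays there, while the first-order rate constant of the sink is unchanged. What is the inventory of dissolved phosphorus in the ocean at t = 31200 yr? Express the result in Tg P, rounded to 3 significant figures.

Residence time τ = M₀/F₀ = 36390 yr. The eventual steady state is M_∞ = M₀·(F₁/F₀) = 111000 × 5.89/3.05 = 214360 Tg P.
The anomaly ΔM(t) = M(t) − M_∞ decays as ΔM₀·e^(−t/τ) with ΔM₀ = 111000 − 214360 = −103400 Tg P.
At t = 31200 yr, e^(−t/τ) = e^(−0.8573) = 0.4243, so ΔM = −43860 Tg P and M = 214360 − 43860 = 170500 Tg P.

171000 Tg P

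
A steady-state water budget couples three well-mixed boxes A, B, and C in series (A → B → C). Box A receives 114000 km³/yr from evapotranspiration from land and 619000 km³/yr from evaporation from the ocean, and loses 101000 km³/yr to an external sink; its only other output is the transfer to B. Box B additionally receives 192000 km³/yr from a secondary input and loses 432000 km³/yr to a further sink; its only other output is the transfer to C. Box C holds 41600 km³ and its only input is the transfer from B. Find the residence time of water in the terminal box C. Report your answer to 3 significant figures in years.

0.106 yr

Box A: F(A→B) = (114000 + 619000) − 101000 = 632000 km³/yr.
Box B: F(B→C) = (632000 + 192000) − 432000 = 392000 km³/yr.
Box C throughput = its input = 392000 km³/yr; τ = 41600 / 392000 = 0.1061 yr.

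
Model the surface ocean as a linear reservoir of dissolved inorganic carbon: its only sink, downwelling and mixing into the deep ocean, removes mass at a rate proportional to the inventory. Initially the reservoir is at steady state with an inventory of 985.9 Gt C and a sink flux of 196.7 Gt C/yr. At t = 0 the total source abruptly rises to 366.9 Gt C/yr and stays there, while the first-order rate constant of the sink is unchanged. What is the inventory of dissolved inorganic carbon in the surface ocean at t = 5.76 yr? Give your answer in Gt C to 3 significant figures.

The sink rate constant is k = F₀/M₀ = 196.7/985.9 = 0.1995 yr⁻¹.
Solving dM/dt = F₁ − kM with M(0) = M₀ gives M(t) = F₁/k + (M₀ − F₁/k)·e^(−kt).
F₁/k = 366.9/0.1995 = 1839.0 Gt C; kt = 0.1995 × 5.76 = 1.149, e^(−kt) = 0.3169.
M(5.76) = 1839.0 + (985.9 − 1839.0) × 0.3169 = 1839.0 − 270.3 = 1568.6 Gt C.

1570 Gt C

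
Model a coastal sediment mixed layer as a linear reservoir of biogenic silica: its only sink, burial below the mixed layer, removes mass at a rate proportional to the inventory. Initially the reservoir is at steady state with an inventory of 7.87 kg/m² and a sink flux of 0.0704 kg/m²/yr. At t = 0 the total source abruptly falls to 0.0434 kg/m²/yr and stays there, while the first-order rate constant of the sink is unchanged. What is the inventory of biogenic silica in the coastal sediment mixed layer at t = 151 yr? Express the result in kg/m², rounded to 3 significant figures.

The sink rate constant is k = F₀/M₀ = 0.0704/7.87 = 0.008945 yr⁻¹.
Solving dM/dt = F₁ − kM with M(0) = M₀ gives M(t) = F₁/k + (M₀ − F₁/k)·e^(−kt).
F₁/k = 0.0434/0.008945 = 4.8517 kg/m²; kt = 0.008945 × 151 = 1.351, e^(−kt) = 0.2590.
M(151) = 4.8517 + (7.87 − 4.8517) × 0.2590 = 4.8517 + 0.7819 = 5.6336 kg/m².

5.63 kg/m²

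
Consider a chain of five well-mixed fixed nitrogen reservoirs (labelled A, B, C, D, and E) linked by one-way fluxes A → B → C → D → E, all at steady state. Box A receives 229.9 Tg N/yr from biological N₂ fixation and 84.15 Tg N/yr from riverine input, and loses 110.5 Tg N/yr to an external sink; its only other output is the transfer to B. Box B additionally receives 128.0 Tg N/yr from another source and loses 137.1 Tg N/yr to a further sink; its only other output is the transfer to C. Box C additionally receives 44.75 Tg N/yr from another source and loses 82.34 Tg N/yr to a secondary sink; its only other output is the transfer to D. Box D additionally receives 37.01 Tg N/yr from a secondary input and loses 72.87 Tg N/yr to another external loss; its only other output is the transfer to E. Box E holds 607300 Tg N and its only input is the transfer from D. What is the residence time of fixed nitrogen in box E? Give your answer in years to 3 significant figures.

Box A: F(A→B) = (229.9 + 84.15) − 110.5 = 203.55 Tg N/yr.
Box B: F(B→C) = (203.55 + 128.0) − 137.1 = 194.45 Tg N/yr.
Box C: F(C→D) = (194.45 + 44.75) − 82.34 = 156.86 Tg N/yr.
Box D: F(D→E) = (156.86 + 37.01) − 72.87 = 121.00 Tg N/yr.
Box E throughput = its input = 121.00 Tg N/yr; τ = 607300 / 121.00 = 5019 yr.

5020 yr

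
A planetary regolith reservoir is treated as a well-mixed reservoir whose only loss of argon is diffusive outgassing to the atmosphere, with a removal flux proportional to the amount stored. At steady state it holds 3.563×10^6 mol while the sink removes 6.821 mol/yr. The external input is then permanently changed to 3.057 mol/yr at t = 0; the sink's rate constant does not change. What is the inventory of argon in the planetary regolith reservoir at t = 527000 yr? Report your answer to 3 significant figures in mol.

2.31×10^6 mol

τ = M₀/F₀ = 3.563×10^6/6.821 = 522400 yr; rate constant k = 1/τ.
New steady state M_∞ = F₁/k = F₁·τ = 3.057 × 522400 = 1.5968×10^6 mol.
M(t) = M_∞ + (M₀ − M_∞)·e^(−t/τ); t/τ = 527000/522400 = 1.009, so e^(−t/τ) = 0.3646.
M(t) = 1.5968×10^6 + 1.966×10^6 × 0.3646 = 2.3138×10^6 mol.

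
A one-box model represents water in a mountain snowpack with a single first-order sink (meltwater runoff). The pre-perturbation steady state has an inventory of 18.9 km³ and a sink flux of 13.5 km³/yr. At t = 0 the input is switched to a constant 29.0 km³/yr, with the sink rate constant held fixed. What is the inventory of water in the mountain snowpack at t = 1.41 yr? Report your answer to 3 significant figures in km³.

32.7 km³

τ = M₀/F₀ = 18.9/13.5 = 1.400 yr; rate constant k = 1/τ.
New steady state M_∞ = F₁/k = F₁·τ = 29.0 × 1.400 = 40.600 km³.
M(t) = M_∞ + (M₀ − M_∞)·e^(−t/τ); t/τ = 1.41/1.400 = 1.007, so e^(−t/τ) = 0.3653.
M(t) = 40.600 − 21.70 × 0.3653 = 32.674 km³.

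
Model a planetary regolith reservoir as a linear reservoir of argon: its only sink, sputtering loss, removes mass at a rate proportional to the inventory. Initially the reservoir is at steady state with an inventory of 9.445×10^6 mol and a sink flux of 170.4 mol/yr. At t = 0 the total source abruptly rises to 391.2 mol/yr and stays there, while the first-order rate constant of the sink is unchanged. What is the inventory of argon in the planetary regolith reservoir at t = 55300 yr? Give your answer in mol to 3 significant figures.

Residence time τ = M₀/F₀ = 55430 yr. The eventual steady state is M_∞ = M₀·(F₁/F₀) = 9.445×10^6 × 391.2/170.4 = 2.1684×10^7 mol.
The anomaly ΔM(t) = M(t) − M_∞ decays as ΔM₀·e^(−t/τ) with ΔM₀ = 9.445×10^6 − 2.1684×10^7 = −1.224×10^7 mol.
At t = 55300 yr, e^(−t/τ) = e^(−0.9977) = 0.3687, so ΔM = −4.513×10^6 mol and M = 2.1684×10^7 − 4.513×10^6 = 1.7171×10^7 mol.

1.72×10^7 mol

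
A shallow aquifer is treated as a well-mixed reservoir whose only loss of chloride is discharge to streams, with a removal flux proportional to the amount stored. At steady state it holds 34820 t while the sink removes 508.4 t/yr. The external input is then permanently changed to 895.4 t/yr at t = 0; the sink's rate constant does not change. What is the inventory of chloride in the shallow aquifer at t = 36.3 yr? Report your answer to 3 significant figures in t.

45700 t

Residence time τ = M₀/F₀ = 68.49 yr. The eventual steady state is M_∞ = M₀·(F₁/F₀) = 34820 × 895.4/508.4 = 61325 t.
The anomaly ΔM(t) = M(t) − M_∞ decays as ΔM₀·e^(−t/τ) with ΔM₀ = 34820 − 61325 = −26510 t.
At t = 36.3 yr, e^(−t/τ) = e^(−0.5300) = 0.5886, so ΔM = −15600 t and M = 61325 − 15600 = 45724 t.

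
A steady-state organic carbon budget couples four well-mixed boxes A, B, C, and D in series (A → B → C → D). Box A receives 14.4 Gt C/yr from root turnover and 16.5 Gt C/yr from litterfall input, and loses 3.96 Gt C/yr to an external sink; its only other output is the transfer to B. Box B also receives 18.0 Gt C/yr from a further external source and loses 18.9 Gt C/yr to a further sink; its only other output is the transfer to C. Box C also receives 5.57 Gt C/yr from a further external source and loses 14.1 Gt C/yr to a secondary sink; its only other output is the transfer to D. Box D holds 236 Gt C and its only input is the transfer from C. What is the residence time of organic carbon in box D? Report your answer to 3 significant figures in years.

Box A: F(A→B) = (14.4 + 16.5) − 3.96 = 26.940 Gt C/yr.
Box B: F(B→C) = (26.940 + 18.0) − 18.9 = 26.040 Gt C/yr.
Box C: F(C→D) = (26.040 + 5.57) − 14.1 = 17.510 Gt C/yr.
Box D throughput = its input = 17.510 Gt C/yr; τ = 236 / 17.510 = 13.48 yr.

13.5 yr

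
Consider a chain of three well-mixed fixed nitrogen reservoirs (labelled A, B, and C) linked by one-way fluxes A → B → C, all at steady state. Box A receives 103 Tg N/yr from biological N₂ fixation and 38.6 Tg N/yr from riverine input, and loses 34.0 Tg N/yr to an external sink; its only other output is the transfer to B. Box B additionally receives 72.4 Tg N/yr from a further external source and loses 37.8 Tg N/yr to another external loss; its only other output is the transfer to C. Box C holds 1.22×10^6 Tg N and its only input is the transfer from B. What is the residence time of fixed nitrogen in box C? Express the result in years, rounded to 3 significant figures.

8580 yr

Box A: F(A→B) = (103 + 38.6) − 34.0 = 107.60 Tg N/yr.
Box B: F(B→C) = (107.60 + 72.4) − 37.8 = 142.20 Tg N/yr.
Box C throughput = its input = 142.20 Tg N/yr; τ = 1.22×10^6 / 142.20 = 8579 yr.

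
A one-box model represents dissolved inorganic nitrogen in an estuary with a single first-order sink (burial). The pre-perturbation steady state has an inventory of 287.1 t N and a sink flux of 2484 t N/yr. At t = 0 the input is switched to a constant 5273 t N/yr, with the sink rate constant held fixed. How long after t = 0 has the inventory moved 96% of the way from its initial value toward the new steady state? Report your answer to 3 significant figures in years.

τ = M₀/F₀ = 287.1/2484 = 0.1156 yr.
The remaining gap fraction is e^(−t/τ); 96% covered ⇒ e^(−t/τ) = 0.0400.
t = −τ ln(0.0400) = 0.1156 × 3.219 = 0.3720 yr.

0.372 yr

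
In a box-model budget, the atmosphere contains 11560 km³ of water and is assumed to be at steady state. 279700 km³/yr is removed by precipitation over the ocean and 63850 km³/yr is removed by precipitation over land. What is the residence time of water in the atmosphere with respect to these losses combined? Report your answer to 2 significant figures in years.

Total removal = 279700 + 63850 = 343550 km³/yr.
τ = M / ΣF_out = 11560 / 343550 = 0.03365 yr.

0.034 yr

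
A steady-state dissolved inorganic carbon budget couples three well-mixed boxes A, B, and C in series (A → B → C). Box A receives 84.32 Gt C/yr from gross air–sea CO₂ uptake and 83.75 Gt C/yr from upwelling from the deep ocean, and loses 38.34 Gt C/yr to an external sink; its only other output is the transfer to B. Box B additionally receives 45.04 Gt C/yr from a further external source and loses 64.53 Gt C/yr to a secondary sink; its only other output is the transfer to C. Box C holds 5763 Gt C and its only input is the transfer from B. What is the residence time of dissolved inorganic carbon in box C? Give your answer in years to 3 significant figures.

Box A: F(A→B) = (84.32 + 83.75) − 38.34 = 129.73 Gt C/yr.
Box B: F(B→C) = (129.73 + 45.04) − 64.53 = 110.24 Gt C/yr.
Box C throughput = its input = 110.24 Gt C/yr; τ = 5763 / 110.24 = 52.28 yr.

52.3 yr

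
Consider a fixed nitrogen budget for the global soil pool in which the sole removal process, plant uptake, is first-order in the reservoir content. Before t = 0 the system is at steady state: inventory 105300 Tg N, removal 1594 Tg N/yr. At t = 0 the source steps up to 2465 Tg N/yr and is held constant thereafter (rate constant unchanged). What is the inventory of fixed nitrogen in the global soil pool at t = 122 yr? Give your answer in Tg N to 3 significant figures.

τ = M₀/F₀ = 105300/1594 = 66.06 yr; rate constant k = 1/τ.
New steady state M_∞ = F₁/k = F₁·τ = 2465 × 66.06 = 162840 Tg N.
M(t) = M_∞ + (M₀ − M_∞)·e^(−t/τ); t/τ = 122/66.06 = 1.847, so e^(−t/τ) = 0.1577.
M(t) = 162840 − 57540 × 0.1577 = 153760 Tg N.

154000 Tg N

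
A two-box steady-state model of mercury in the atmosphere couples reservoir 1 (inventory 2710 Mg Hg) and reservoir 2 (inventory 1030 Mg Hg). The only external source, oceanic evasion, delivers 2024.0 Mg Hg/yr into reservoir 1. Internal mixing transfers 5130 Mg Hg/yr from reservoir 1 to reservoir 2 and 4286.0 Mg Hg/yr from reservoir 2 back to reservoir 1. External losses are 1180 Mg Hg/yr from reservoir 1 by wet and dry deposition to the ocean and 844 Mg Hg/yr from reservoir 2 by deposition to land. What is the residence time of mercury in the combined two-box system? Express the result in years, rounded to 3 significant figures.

Residence time in the combined system uses the total inventory and the total *external* removal — internal exchanges between the two boxes cancel.
M_total = 2710 + 1030 = 3740.0 Mg Hg.
ΣF_external_out = 1180 + 844 = 2024.0 Mg Hg/yr.
τ = M_total / ΣF_ext = 3740.0 / 2024.0 = 1.848 yr.

1.85 yr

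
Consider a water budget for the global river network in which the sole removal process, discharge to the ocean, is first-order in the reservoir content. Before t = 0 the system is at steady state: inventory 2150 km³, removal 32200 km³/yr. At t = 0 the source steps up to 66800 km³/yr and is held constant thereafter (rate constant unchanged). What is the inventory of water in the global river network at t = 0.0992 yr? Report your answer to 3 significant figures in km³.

3940 km³

τ = M₀/F₀ = 2150/32200 = 0.06677 yr; rate constant k = 1/τ.
New steady state M_∞ = F₁/k = F₁·τ = 66800 × 0.06677 = 4460.2 km³.
M(t) = M_∞ + (M₀ − M_∞)·e^(−t/τ); t/τ = 0.0992/0.06677 = 1.486, so e^(−t/τ) = 0.2263.
M(t) = 4460.2 − 2310 × 0.2263 = 3937.3 km³.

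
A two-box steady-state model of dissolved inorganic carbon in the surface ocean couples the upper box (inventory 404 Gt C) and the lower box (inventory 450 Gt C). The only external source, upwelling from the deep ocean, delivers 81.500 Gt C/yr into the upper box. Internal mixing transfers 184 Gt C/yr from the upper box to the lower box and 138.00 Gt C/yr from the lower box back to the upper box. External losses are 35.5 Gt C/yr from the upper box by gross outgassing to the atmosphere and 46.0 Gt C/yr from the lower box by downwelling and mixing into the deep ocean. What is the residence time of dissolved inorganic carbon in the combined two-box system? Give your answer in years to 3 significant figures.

10.5 yr

For the system as a whole, the A↔B exchange is internal and contributes nothing to the throughput; only the external sinks remove mass.
M_total = 404 + 450 = 854.00 Gt C.
ΣF_external_out = 35.5 + 46.0 = 81.500 Gt C/yr.
τ = M_total / ΣF_ext = 854.00 / 81.500 = 10.48 yr.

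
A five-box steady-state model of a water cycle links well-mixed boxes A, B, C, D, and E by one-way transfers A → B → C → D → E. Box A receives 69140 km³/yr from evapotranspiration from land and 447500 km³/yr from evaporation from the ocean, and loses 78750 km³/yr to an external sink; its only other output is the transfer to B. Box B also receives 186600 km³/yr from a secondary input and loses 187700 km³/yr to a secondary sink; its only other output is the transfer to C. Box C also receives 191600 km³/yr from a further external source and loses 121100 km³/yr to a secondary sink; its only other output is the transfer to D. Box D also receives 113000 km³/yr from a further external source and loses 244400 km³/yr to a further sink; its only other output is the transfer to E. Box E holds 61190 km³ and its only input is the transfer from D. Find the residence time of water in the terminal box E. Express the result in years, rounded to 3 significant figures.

Box A: F(A→B) = (69140 + 447500) − 78750 = 437890 km³/yr.
Box B: F(B→C) = (437890 + 186600) − 187700 = 436790 km³/yr.
Box C: F(C→D) = (436790 + 191600) − 121100 = 507290 km³/yr.
Box D: F(D→E) = (507290 + 113000) − 244400 = 375890 km³/yr.
Box E throughput = its input = 375890 km³/yr; τ = 61190 / 375890 = 0.1628 yr.

0.163 yr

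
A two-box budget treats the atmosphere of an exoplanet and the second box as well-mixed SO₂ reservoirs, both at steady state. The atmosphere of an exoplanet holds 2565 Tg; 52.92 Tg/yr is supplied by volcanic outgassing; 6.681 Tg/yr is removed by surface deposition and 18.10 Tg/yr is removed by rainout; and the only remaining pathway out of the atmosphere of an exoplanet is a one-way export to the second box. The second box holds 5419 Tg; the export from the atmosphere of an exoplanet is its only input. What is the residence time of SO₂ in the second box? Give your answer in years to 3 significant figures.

193 yr

Balance the atmosphere of an exoplanet: ΣF_in = 52.920 Tg/yr.
Export to the second box = ΣF_in − (6.681 + 18.10) = 28.139 Tg/yr.
At steady state the output of the second box equals its input, 28.139 Tg/yr.
τ = M / F = 5419 / 28.139 = 192.6 yr.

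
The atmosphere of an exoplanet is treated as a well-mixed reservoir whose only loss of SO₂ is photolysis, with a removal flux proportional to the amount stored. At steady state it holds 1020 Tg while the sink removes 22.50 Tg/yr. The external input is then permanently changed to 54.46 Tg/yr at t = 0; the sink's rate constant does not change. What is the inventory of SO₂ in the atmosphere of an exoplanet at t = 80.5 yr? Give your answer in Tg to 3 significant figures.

2220 Tg

τ = M₀/F₀ = 1020/22.50 = 45.33 yr; rate constant k = 1/τ.
New steady state M_∞ = F₁/k = F₁·τ = 54.46 × 45.33 = 2468.9 Tg.
M(t) = M_∞ + (M₀ − M_∞)·e^(−t/τ); t/τ = 80.5/45.33 = 1.776, so e^(−t/τ) = 0.1694.
M(t) = 2468.9 − 1449 × 0.1694 = 2223.5 Tg.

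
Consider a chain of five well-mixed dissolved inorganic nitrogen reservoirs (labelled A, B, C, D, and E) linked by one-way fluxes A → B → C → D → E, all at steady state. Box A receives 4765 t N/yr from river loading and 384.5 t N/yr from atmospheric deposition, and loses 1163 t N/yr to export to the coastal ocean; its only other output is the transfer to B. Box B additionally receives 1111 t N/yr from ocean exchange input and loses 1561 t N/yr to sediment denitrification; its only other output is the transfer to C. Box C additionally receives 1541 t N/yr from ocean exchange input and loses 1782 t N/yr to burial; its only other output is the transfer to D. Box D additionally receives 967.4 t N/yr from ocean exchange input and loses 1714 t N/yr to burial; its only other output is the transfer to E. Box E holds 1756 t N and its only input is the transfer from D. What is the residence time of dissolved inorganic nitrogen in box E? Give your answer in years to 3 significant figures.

0.689 yr

Box A: F(A→B) = (4765 + 384.5) − 1163 = 3986.5 t N/yr.
Box B: F(B→C) = (3986.5 + 1111) − 1561 = 3536.5 t N/yr.
Box C: F(C→D) = (3536.5 + 1541) − 1782 = 3295.5 t N/yr.
Box D: F(D→E) = (3295.5 + 967.4) − 1714 = 2548.9 t N/yr.
Box E throughput = its input = 2548.9 t N/yr; τ = 1756 / 2548.9 = 0.6889 yr.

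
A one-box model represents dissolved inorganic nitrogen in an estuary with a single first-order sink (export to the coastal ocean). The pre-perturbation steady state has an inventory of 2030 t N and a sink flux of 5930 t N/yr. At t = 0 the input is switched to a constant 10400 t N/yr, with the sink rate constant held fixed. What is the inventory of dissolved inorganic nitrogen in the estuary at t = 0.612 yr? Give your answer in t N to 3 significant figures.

3300 t N

Residence time τ = M₀/F₀ = 0.3423 yr. The eventual steady state is M_∞ = M₀·(F₁/F₀) = 2030 × 10400/5930 = 3560.2 t N.
The anomaly ΔM(t) = M(t) − M_∞ decays as ΔM₀·e^(−t/τ) with ΔM₀ = 2030 − 3560.2 = −1530 t N.
At t = 0.612 yr, e^(−t/τ) = e^(−1.788) = 0.1673, so ΔM = −256.1 t N and M = 3560.2 − 256.1 = 3304.1 t N.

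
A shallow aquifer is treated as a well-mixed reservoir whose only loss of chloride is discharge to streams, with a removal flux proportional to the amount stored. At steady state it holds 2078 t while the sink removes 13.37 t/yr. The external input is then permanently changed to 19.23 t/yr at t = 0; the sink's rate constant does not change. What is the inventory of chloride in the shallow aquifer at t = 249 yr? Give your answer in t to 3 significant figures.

τ = M₀/F₀ = 2078/13.37 = 155.4 yr; rate constant k = 1/τ.
New steady state M_∞ = F₁/k = F₁·τ = 19.23 × 155.4 = 2988.8 t.
M(t) = M_∞ + (M₀ − M_∞)·e^(−t/τ); t/τ = 249/155.4 = 1.602, so e^(−t/τ) = 0.2015.
M(t) = 2988.8 − 910.8 × 0.2015 = 2805.3 t.

2810 t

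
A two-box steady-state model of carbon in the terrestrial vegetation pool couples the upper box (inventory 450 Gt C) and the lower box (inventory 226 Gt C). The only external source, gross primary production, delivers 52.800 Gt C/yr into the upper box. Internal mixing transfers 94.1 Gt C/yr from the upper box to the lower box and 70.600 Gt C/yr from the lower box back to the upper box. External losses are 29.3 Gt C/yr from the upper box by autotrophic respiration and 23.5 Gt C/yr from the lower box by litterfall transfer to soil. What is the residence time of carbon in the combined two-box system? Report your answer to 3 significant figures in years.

12.8 yr

For the system as a whole, the A↔B exchange is internal and contributes nothing to the throughput; only the external sinks remove mass.
M_total = 450 + 226 = 676.00 Gt C.
ΣF_external_out = 29.3 + 23.5 = 52.800 Gt C/yr.
τ = M_total / ΣF_ext = 676.00 / 52.800 = 12.80 yr.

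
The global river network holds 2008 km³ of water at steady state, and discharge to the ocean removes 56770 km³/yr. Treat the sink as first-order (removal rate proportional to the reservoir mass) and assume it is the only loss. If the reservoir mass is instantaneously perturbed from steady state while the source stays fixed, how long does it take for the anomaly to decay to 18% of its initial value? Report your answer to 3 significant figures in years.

For a linear reservoir the anomaly decays as exp(−t/τ) with τ = M/F = 2008/56770 = 0.03537 yr.
exp(−t/τ) = 0.18 ⇒ t = −τ ln(0.18) = 0.03537 × 1.715 = 0.06065 yr.

0.0607 yr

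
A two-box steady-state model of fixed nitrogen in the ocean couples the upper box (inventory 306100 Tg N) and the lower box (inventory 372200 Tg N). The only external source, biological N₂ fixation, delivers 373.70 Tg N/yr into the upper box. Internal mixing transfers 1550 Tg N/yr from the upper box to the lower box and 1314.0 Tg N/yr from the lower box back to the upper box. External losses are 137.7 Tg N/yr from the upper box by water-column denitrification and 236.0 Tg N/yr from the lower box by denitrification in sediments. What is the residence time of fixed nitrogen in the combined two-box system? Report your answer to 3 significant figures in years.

1820 yr

Treat the two boxes together as one reservoir: the mixing fluxes between them are internal recycling, so τ = ΣM / Σ(external losses).
M_total = 306100 + 372200 = 678300 Tg N.
ΣF_external_out = 137.7 + 236.0 = 373.70 Tg N/yr.
τ = M_total / ΣF_ext = 678300 / 373.70 = 1815 yr.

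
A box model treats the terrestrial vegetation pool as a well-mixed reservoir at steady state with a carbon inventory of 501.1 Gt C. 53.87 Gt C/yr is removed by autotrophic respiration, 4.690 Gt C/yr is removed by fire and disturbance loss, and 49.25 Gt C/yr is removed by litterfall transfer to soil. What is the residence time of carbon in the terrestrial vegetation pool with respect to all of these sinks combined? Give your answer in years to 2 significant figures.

Total removal flux = 53.87 + 4.690 + 49.25 = 107.81 Gt C/yr.
τ = M / ΣF_out = 501.1 / 107.81 = 4.648 yr.

4.6 yr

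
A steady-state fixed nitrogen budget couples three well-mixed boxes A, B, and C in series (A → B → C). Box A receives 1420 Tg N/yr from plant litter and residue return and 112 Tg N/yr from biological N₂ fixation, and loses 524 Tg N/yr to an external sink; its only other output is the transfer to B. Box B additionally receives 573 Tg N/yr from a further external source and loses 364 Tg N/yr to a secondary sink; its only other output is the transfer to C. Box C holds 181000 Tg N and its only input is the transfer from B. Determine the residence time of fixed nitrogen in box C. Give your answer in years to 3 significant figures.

149 yr

Box A: F(A→B) = (1420 + 112) − 524 = 1008.0 Tg N/yr.
Box B: F(B→C) = (1008.0 + 573) − 364 = 1217.0 Tg N/yr.
Box C throughput = its input = 1217.0 Tg N/yr; τ = 181000 / 1217.0 = 148.7 yr.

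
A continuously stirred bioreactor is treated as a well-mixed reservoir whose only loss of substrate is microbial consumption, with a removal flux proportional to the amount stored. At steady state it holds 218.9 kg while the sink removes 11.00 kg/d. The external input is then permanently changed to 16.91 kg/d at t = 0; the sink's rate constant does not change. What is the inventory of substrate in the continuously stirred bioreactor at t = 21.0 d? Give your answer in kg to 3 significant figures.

τ = M₀/F₀ = 218.9/11.00 = 19.90 d; rate constant k = 1/τ.
New steady state M_∞ = F₁/k = F₁·τ = 16.91 × 19.90 = 336.51 kg.
M(t) = M_∞ + (M₀ − M_∞)·e^(−t/τ); t/τ = 21.0/19.90 = 1.055, so e^(−t/τ) = 0.3481.
M(t) = 336.51 − 117.6 × 0.3481 = 295.57 kg.

296 kg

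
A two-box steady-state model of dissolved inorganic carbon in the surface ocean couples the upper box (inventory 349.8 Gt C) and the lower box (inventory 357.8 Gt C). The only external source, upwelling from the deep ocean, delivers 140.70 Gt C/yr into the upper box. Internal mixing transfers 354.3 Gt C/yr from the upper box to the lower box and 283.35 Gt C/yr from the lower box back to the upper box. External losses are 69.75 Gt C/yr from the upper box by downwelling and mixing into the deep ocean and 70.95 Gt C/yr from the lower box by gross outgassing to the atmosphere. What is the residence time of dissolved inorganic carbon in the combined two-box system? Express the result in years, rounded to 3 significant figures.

5.03 yr

Residence time in the combined system uses the total inventory and the total *external* removal — internal exchanges between the two boxes cancel.
M_total = 349.8 + 357.8 = 707.60 Gt C.
ΣF_external_out = 69.75 + 70.95 = 140.70 Gt C/yr.
τ = M_total / ΣF_ext = 707.60 / 140.70 = 5.029 yr.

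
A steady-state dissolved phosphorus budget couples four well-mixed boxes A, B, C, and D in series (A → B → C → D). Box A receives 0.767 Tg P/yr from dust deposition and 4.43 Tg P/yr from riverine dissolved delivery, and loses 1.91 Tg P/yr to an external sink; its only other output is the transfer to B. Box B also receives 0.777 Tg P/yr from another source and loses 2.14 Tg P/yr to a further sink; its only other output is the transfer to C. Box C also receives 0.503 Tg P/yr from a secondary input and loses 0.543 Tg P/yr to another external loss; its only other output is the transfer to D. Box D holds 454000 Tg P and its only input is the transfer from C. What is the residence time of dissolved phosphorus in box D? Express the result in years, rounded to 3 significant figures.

Box A: F(A→B) = (0.767 + 4.43) − 1.91 = 3.2870 Tg P/yr.
Box B: F(B→C) = (3.2870 + 0.777) − 2.14 = 1.9240 Tg P/yr.
Box C: F(C→D) = (1.9240 + 0.503) − 0.543 = 1.8840 Tg P/yr.
Box D throughput = its input = 1.8840 Tg P/yr; τ = 454000 / 1.8840 = 241000 yr.

241000 yr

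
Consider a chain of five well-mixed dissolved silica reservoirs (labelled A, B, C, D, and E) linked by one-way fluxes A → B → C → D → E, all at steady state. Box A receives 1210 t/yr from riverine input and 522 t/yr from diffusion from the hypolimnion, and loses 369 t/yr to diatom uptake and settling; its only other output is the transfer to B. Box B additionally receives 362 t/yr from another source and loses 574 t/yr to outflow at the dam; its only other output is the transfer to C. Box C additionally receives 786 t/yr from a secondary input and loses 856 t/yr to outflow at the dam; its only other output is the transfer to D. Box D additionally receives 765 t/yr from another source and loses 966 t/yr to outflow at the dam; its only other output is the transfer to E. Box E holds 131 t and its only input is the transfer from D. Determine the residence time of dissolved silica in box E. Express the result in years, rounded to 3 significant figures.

0.149 yr

Box A: F(A→B) = (1210 + 522) − 369 = 1363.0 t/yr.
Box B: F(B→C) = (1363.0 + 362) − 574 = 1151.0 t/yr.
Box C: F(C→D) = (1151.0 + 786) − 856 = 1081.0 t/yr.
Box D: F(D→E) = (1081.0 + 765) − 966 = 880.00 t/yr.
Box E throughput = its input = 880.00 t/yr; τ = 131 / 880.00 = 0.1489 yr.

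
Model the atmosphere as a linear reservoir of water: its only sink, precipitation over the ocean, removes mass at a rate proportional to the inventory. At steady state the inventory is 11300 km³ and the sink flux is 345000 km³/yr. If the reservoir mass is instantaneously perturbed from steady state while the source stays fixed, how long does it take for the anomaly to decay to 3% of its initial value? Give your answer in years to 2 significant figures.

0.11 yr

For a linear reservoir the anomaly decays as exp(−t/τ) with τ = M/F = 11300/345000 = 0.03275 yr.
exp(−t/τ) = 0.03 ⇒ t = −τ ln(0.03) = 0.03275 × 3.507 = 0.1149 yr.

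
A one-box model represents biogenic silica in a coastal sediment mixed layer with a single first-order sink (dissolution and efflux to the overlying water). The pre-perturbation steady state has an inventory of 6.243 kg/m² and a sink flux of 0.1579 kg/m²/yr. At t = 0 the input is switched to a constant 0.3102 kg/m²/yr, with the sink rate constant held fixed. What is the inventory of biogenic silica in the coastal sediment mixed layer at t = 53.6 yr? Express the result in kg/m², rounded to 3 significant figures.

10.7 kg/m²

Residence time τ = M₀/F₀ = 39.54 yr. The eventual steady state is M_∞ = M₀·(F₁/F₀) = 6.243 × 0.3102/0.1579 = 12.265 kg/m².
The anomaly ΔM(t) = M(t) − M_∞ decays as ΔM₀·e^(−t/τ) with ΔM₀ = 6.243 − 12.265 = −6.022 kg/m².
At t = 53.6 yr, e^(−t/τ) = e^(−1.356) = 0.2578, so ΔM = −1.552 kg/m² and M = 12.265 − 1.552 = 10.712 kg/m².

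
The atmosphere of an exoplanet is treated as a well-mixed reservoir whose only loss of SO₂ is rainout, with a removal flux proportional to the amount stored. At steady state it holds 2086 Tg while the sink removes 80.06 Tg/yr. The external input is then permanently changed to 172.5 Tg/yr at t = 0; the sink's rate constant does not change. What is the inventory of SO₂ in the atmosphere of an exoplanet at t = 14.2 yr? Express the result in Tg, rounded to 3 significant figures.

The sink rate constant is k = F₀/M₀ = 80.06/2086 = 0.03838 yr⁻¹.
Solving dM/dt = F₁ − kM with M(0) = M₀ gives M(t) = F₁/k + (M₀ − F₁/k)·e^(−kt).
F₁/k = 172.5/0.03838 = 4494.6 Tg; kt = 0.03838 × 14.2 = 0.5450, e^(−kt) = 0.5798.
M(14.2) = 4494.6 + (2086 − 4494.6) × 0.5798 = 4494.6 − 1397 = 3098.0 Tg.

3100 Tg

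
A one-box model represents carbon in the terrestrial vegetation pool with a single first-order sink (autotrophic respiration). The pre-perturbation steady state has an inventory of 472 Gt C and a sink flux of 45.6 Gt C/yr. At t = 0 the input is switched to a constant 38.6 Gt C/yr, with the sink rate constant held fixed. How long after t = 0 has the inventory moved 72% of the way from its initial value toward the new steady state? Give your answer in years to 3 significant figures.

13.2 yr

τ = M₀/F₀ = 472/45.6 = 10.35 yr.
The remaining gap fraction is e^(−t/τ); 72% covered ⇒ e^(−t/τ) = 0.280.
t = −τ ln(0.280) = 10.35 × 1.273 = 13.18 yr.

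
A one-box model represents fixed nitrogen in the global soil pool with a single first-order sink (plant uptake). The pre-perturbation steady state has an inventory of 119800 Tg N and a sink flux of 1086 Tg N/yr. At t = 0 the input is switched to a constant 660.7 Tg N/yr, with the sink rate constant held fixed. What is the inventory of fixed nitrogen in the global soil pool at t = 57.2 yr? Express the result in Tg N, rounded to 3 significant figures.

The sink rate constant is k = F₀/M₀ = 1086/119800 = 0.009065 yr⁻¹.
Solving dM/dt = F₁ − kM with M(0) = M₀ gives M(t) = F₁/k + (M₀ − F₁/k)·e^(−kt).
F₁/k = 660.7/0.009065 = 72884 Tg N; kt = 0.009065 × 57.2 = 0.5185, e^(−kt) = 0.5954.
M(57.2) = 72884 + (119800 − 72884) × 0.5954 = 72884 + 27930 = 100820 Tg N.

101000 Tg N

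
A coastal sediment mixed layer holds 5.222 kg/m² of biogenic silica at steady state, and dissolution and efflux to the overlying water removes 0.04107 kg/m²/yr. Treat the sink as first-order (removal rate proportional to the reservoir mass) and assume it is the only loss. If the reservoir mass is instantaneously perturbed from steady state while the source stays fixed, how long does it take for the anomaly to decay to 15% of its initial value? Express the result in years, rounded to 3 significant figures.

For a linear reservoir the anomaly decays as exp(−t/τ) with τ = M/F = 5.222/0.04107 = 127.1 yr.
exp(−t/τ) = 0.15 ⇒ t = −τ ln(0.15) = 127.1 × 1.897 = 241.2 yr.

241 yr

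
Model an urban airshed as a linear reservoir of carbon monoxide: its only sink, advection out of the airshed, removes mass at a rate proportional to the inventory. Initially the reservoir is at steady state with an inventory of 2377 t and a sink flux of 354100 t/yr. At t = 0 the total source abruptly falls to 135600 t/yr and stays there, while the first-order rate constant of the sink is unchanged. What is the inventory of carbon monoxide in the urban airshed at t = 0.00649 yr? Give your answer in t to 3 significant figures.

τ = M₀/F₀ = 2377/354100 = 0.006713 yr; rate constant k = 1/τ.
New steady state M_∞ = F₁/k = F₁·τ = 135600 × 0.006713 = 910.25 t.
M(t) = M_∞ + (M₀ − M_∞)·e^(−t/τ); t/τ = 0.00649/0.006713 = 0.9668, so e^(−t/τ) = 0.3803.
M(t) = 910.25 + 1467 × 0.3803 = 1468.0 t.

1470 t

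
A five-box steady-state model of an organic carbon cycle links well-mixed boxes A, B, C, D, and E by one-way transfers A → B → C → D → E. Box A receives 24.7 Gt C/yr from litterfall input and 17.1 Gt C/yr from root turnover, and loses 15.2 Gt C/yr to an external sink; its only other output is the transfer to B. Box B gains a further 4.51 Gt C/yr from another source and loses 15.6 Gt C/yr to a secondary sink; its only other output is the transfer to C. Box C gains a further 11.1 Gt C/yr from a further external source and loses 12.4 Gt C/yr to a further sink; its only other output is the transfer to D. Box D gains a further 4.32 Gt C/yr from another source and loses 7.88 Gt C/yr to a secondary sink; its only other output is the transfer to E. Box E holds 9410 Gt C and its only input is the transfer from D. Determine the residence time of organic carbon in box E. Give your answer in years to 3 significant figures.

884 yr

Box A: F(A→B) = (24.7 + 17.1) − 15.2 = 26.600 Gt C/yr.
Box B: F(B→C) = (26.600 + 4.51) − 15.6 = 15.510 Gt C/yr.
Box C: F(C→D) = (15.510 + 11.1) − 12.4 = 14.210 Gt C/yr.
Box D: F(D→E) = (14.210 + 4.32) − 7.88 = 10.650 Gt C/yr.
Box E throughput = its input = 10.650 Gt C/yr; τ = 9410 / 10.650 = 883.6 yr.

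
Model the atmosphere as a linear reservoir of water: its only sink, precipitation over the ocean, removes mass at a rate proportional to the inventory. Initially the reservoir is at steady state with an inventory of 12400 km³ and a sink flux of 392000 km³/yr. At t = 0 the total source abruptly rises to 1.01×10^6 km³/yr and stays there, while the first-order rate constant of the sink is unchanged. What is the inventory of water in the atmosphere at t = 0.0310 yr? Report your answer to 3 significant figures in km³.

τ = M₀/F₀ = 12400/392000 = 0.03163 yr; rate constant k = 1/τ.
New steady state M_∞ = F₁/k = F₁·τ = 1.01×10^6 × 0.03163 = 31949 km³.
M(t) = M_∞ + (M₀ − M_∞)·e^(−t/τ); t/τ = 0.0310/0.03163 = 0.9800, so e^(−t/τ) = 0.3753.
M(t) = 31949 − 19550 × 0.3753 = 24612 km³.

24600 km³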